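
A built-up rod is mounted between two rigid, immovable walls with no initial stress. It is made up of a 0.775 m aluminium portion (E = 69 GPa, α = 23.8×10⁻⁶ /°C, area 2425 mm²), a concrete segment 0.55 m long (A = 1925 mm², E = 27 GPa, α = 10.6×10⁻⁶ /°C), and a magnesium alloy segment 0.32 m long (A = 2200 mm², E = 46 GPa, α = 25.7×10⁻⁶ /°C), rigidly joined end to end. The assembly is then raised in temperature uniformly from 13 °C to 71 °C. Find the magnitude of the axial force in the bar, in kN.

P ≈ 103 kN (compressive)

With the walls removed the bar would change length by δ_free = Σ αᵢΔT Lᵢ = 23.8×10⁻⁶×58×775 + 10.6×10⁻⁶×58×550 + 25.7×10⁻⁶×58×320 = 1.885 mm.
The rigid supports impose zero overall length change; the single axial force P common to all segments must satisfy P Σ Lᵢ/(AᵢEᵢ) = δ_free.
Σ Lᵢ/(AᵢEᵢ) = 775/(2425×69×10³) + 550/(1925×27×10³) + 320/(2200×46×10³) = 1.838×10⁻⁵ mm/N.
Hence P = δ_free / Σ(L/AE) = 1.885/1.838×10⁻⁵ = 102.6 kN (compressive).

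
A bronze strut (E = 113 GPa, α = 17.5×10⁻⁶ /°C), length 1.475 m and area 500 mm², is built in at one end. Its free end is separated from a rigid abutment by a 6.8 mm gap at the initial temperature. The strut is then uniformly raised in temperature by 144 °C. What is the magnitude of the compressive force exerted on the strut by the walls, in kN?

P ≈ 0 kN

If the wall were absent the strut would grow by αΔT L = 17.5×10⁻⁶ × 144 × 1475 = 3.717 mm.
Since δ_free = 3.72 mm is less than the 6.8 mm gap, the strut never touches the wall. No axial force develops.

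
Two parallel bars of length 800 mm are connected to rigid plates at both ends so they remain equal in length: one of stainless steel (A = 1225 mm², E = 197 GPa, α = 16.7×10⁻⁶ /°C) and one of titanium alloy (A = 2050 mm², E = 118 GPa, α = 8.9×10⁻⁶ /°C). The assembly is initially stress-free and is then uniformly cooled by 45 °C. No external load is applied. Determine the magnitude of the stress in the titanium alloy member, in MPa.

σ ≈ 20.7 MPa (compressive)

Equilibrium of a rigid end plate with no external load gives equal and opposite internal forces ±P in the two members. Since α_{stainless steel} > α_{titanium alloy}, cooling drives the stainless steel into tension and the titanium alloy into compression.
Equating the net (thermal + elastic) strains gives |α₁ − α₂|·ΔT = P·[1/(A₁E₁) + 1/(A₂E₂)].
|α₁ − α₂|·ΔT = 7.8×10⁻⁶ × 45 = 0.000351.
1/(A₁E₁) + 1/(A₂E₂) = 1/(1225×197×10³) + 1/(2050×118×10³) = 8.278×10⁻⁹ N⁻¹.
P = 0.000351 / 8.278×10⁻⁹ = 42400 N = 42.4 kN.
σ_{titanium alloy} = P/A₂ = 42400/2050 = 20.68 MPa, compressive.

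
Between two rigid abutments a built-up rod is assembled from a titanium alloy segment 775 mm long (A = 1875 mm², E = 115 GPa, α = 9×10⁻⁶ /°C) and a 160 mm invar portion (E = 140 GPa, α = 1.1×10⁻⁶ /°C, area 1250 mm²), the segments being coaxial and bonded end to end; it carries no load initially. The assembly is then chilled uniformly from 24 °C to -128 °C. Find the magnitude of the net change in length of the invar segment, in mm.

|ΔL| ≈ 0.194 mm

If the supports were absent, the total length change would be Σ αᵢΔT Lᵢ = 9×10⁻⁶×152×775 + 1.1×10⁻⁶×152×160 = 1.087 mm.
Since the ends are fixed, an axial force P builds up, equal in every segment, with P · Σ Lᵢ/(AᵢEᵢ) = δ_free.
Σ Lᵢ/(AᵢEᵢ) = 775/(1875×115×10³) + 160/(1250×140×10³) = 4.508×10⁻⁶ mm/N.
P = 1.087 / 4.508×10⁻⁶ = 241100 N = 241.1 kN, tensile.
For the invar segment, free thermal change = 1.1×10⁻⁶×152×160 = 0.02675 mm and elastic change from P = 241100×160/(1250×140×10³) = 0.2204 mm; these oppose, so the net change is 0.194 mm (segment lengthens).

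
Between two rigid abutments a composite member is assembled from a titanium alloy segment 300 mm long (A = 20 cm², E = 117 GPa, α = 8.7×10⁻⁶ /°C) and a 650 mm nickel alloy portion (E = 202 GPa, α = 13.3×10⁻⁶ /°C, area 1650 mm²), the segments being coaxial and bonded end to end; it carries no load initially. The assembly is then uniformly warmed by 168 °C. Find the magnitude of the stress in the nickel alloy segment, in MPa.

σ ≈ 355 MPa (compressive)

With the walls removed the bar would change length by δ_free = Σ αᵢΔT Lᵢ = 8.7×10⁻⁶×168×300 + 13.3×10⁻⁶×168×650 = 1.891 mm.
Since the ends are fixed, an axial force P builds up, equal in every segment, with P · Σ Lᵢ/(AᵢEᵢ) = δ_free.
Σ Lᵢ/(AᵢEᵢ) = 300/(2000×117×10³) + 650/(1650×202×10³) = 3.232×10⁻⁶ mm/N.
Hence P = δ_free / Σ(L/AE) = 1.891/3.232×10⁻⁶ = 585 kN (compressive).
σ_{nickel alloy} = P / A = 585000 / 1650 = 354.5 MPa.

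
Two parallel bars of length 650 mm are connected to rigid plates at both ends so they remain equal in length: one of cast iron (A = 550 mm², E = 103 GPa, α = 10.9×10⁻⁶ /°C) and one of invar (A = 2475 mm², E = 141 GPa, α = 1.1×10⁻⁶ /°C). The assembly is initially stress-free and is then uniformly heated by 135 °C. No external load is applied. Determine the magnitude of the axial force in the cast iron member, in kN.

P ≈ 64.5 kN (compressive in the cast iron)

The cast iron has the larger α, so on heating it would change length more than the invar if both were free. The rigid plates force a common final length, so the cast iron is put into compression and the invar into tension, with equal and opposite forces P (no external load).
Equating the net (thermal + elastic) strains gives |α₁ − α₂|·ΔT = P·[1/(A₁E₁) + 1/(A₂E₂)].
|α₁ − α₂|·ΔT = 9.8×10⁻⁶ × 135 = 0.001323.
1/(A₁E₁) + 1/(A₂E₂) = 1/(550×103×10³) + 1/(2475×141×10³) = 2.052×10⁻⁸ N⁻¹.
P = 0.001323 / 2.052×10⁻⁸ = 64480 N = 64.48 kN.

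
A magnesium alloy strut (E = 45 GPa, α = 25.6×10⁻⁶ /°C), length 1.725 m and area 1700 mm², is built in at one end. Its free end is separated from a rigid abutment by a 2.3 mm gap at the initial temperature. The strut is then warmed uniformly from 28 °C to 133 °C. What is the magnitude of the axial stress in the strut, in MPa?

σ ≈ 61 MPa (compressive)

Unrestrained expansion: δ_free = αΔT L = 25.6×10⁻⁶ × 105 × 1725 = 4.637 mm.
This exceeds the 2.3 mm gap, so the wall pushes back. The portion of expansion that must be recovered elastically is δ_free − gap = 4.637 − 2.3 = 2.337 mm.
That suppressed elongation corresponds to σ = E·Δ/L = 45×10³ × 2.337/1725 = 60.96 MPa.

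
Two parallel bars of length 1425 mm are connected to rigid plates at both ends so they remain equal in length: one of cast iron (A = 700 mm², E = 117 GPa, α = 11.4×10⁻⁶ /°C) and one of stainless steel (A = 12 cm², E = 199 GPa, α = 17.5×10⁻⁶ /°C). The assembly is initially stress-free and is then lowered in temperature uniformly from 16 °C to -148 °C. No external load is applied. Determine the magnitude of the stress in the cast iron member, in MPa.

σ ≈ 87.2 MPa (compressive)

The stainless steel has the larger α, so on cooling it would change length more than the cast iron if both were free. The rigid plates force a common final length, so the stainless steel is put into tension and the cast iron into compression, with equal and opposite forces P (no external load).
Setting the final lengths equal and cancelling L: (α₁ − α₂)ΔT = P/(A₁E₁) + P/(A₂E₂).
|α₁ − α₂|·ΔT = 6.1×10⁻⁶ × 164 = 0.001.
1/(A₁E₁) + 1/(A₂E₂) = 1/(700×117×10³) + 1/(1200×199×10³) = 1.64×10⁻⁸ N⁻¹.
So P = 0.001 / 1.64×10⁻⁸ = 61.01 kN.
σ_{cast iron} = P/A₁ = 61010/700 = 87.16 MPa, compressive.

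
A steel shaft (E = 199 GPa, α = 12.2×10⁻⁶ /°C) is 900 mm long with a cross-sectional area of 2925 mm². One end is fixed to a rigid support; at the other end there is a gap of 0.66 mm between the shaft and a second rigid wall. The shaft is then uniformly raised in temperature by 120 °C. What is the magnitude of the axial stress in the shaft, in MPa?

Unrestrained expansion: δ_free = αΔT L = 12.2×10⁻⁶ × 120 × 900 = 1.318 mm.
This exceeds the 0.66 mm gap, so the wall pushes back. The portion of expansion that must be recovered elastically is δ_free − gap = 1.318 − 0.66 = 0.6576 mm.
So σ = E(δ_free − g)/L = 199×10³ × 0.6576/900 = 145.4 MPa.

σ ≈ 145 MPa (compressive)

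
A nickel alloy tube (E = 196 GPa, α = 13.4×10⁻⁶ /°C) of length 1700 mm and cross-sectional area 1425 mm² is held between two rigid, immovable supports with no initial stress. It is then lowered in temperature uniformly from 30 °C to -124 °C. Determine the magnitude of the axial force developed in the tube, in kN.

With zero net strain, σ = E·αΔT = 196 GPa × 13.4×10⁻⁶ × 154 = 404.5 MPa.
Then P = σA = 404.5 × 1425 mm² = 576.4 kN, tensile.

P ≈ 576 kN (tensile)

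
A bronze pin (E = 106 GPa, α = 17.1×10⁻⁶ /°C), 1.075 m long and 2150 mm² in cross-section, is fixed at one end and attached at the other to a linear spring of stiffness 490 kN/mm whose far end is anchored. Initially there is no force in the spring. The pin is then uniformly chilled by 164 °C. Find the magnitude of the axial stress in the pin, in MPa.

σ ≈ 207 MPa (tensile)

The unrestrained thermal change is αΔT L = 17.1×10⁻⁶ × 164 × 1075 = 3.015 mm.
With a force P in the spring, the elastic change of the pin is PL/(AE) and that of the spring is P/k; compatibility requires their sum to equal δ_free.
So P = δ_free / [L/(AE) + 1/k] = 3.015 / [ 1075/(2150×106×10³) + 1/(490×10³) ].
P = 3.015 / 6.758×10⁻⁶ = 446100 N.
σ = P/A = 446100/2150 = 207.5 MPa.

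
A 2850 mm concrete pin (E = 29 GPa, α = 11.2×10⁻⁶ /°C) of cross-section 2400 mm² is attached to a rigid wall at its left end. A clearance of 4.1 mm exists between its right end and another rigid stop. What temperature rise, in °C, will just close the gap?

ΔT ≈ 128 °C

Contact occurs when the free expansion equals the gap: αΔT L = 4.1 mm.
ΔT = 4.1 / (11.2×10⁻⁶ × 2850) = 128.4 °C.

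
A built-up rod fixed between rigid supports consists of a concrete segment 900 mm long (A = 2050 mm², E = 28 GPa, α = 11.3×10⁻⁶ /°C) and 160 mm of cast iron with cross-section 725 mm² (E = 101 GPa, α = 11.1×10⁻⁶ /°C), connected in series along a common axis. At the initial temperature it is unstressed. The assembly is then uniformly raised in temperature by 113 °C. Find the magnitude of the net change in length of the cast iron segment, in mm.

|ΔL| ≈ 0.0356 mm

With the walls removed the bar would change length by δ_free = Σ αᵢΔT Lᵢ = 11.3×10⁻⁶×113×900 + 11.1×10⁻⁶×113×160 = 1.35 mm.
The rigid supports impose zero overall length change; the single axial force P common to all segments must satisfy P Σ Lᵢ/(AᵢEᵢ) = δ_free.
The series flexibility is Σ Lᵢ/(AᵢEᵢ) = 900/(2050×28×10³) + 160/(725×101×10³) = 1.786×10⁻⁵ mm/N.
So P = 1.35 / 1.786×10⁻⁵ = 75.56 kN, compressive.
For the cast iron segment, free thermal change = 11.1×10⁻⁶×113×160 = 0.2007 mm and elastic change from P = 75560×160/(725×101×10³) = 0.1651 mm; these oppose, so the net change is 0.0356 mm (segment lengthens).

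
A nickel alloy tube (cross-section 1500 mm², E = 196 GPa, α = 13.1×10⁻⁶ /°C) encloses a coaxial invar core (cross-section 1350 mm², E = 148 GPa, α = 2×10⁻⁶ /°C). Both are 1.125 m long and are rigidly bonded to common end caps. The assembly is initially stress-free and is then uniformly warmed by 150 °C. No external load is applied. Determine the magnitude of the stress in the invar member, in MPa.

σ ≈ 147 MPa (tensile)

Equilibrium of a rigid end plate with no external load gives equal and opposite internal forces ±P in the two members. Since α_{nickel alloy} > α_{invar}, heating drives the nickel alloy into compression and the invar into tension.
Compatibility of the two members (thermal + elastic change equal): (α₁ − α₂)ΔT = P·[1/(A₁E₁) + 1/(A₂E₂)].
|α₁ − α₂|·ΔT = 11.1×10⁻⁶ × 150 = 0.001665.
1/(A₁E₁) + 1/(A₂E₂) = 1/(1500×196×10³) + 1/(1350×148×10³) = 8.406×10⁻⁹ N⁻¹.
P = 0.001665 / 8.406×10⁻⁹ = 198100 N = 198.1 kN.
σ_{invar} = P/A₂ = 198100/1350 = 146.7 MPa, tensile.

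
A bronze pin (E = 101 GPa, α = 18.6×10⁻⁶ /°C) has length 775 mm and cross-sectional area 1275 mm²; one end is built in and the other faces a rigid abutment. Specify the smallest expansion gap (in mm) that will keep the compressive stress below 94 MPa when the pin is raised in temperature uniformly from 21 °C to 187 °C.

With no wall the pin would lengthen by αΔT L = 18.6×10⁻⁶ × 166 × 775 = 2.393 mm.
At the allowable stress the elastic shortening the wall may impose is σL/E = 94 × 775 / (101×10³) = 0.7213 mm.
The gap must absorb the remainder: g_min = 2.393 − 0.7213 = 1.672 mm.

g ≈ 1.67 mm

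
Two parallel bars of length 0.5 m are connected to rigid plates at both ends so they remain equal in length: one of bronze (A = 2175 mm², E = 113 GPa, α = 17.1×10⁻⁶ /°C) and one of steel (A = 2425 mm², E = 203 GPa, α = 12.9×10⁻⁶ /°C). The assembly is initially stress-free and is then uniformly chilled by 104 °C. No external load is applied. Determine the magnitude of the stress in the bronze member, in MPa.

σ ≈ 32.9 MPa (tensile)

The bronze has the larger α, so on cooling it would change length more than the steel if both were free. The rigid plates force a common final length, so the bronze is put into tension and the steel into compression, with equal and opposite forces P (no external load).
Equating the net (thermal + elastic) strains gives |α₁ − α₂|·ΔT = P·[1/(A₁E₁) + 1/(A₂E₂)].
|α₁ − α₂|·ΔT = 4.2×10⁻⁶ × 104 = 0.0004368.
1/(A₁E₁) + 1/(A₂E₂) = 1/(2175×113×10³) + 1/(2425×203×10³) = 6.1×10⁻⁹ N⁻¹.
P = 0.0004368 / 6.1×10⁻⁹ = 71600 N = 71.6 kN.
σ_{bronze} = P/A₁ = 71600/2175 = 32.92 MPa, tensile.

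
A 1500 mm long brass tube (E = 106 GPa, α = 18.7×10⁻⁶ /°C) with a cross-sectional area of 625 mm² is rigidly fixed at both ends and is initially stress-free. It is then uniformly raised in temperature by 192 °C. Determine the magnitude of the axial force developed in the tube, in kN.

P ≈ 238 kN (compressive)

The ends cannot move, so σ = EαΔT = 106×10³ × 18.7×10⁻⁶ × 192 = 380.6 MPa.
P = AEαΔT = 625 × 106×10³ × 18.7×10⁻⁶ × 192 = 237.9 kN (compressive).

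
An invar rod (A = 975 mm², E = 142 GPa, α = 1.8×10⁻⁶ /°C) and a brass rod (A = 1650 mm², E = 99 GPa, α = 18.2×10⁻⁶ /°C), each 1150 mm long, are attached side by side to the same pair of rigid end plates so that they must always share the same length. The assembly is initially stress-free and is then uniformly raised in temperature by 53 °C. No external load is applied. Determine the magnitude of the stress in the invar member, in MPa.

Equilibrium of a rigid end plate with no external load gives equal and opposite internal forces ±P in the two members. Since α_{brass} > α_{invar}, heating drives the brass into compression and the invar into tension.
Setting the final lengths equal and cancelling L: (α₁ − α₂)ΔT = P/(A₁E₁) + P/(A₂E₂).
|α₁ − α₂|·ΔT = 16.4×10⁻⁶ × 53 = 0.0008692.
1/(A₁E₁) + 1/(A₂E₂) = 1/(975×142×10³) + 1/(1650×99×10³) = 1.334×10⁻⁸ N⁻¹.
P = 0.0008692 / 1.334×10⁻⁸ = 65130 N = 65.13 kN.
σ_{invar} = P/A₁ = 65130/975 = 66.8 MPa, tensile.

σ ≈ 66.8 MPa (tensile)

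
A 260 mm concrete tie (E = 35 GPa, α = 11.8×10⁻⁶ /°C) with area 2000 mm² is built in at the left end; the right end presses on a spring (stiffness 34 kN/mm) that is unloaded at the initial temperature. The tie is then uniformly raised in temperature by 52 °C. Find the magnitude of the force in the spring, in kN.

P ≈ 4.82 kN

Free thermal expansion: δ_free = αΔT L = 11.8×10⁻⁶ × 52 × 260 = 0.1595 mm.
With a force P in the spring, the elastic change of the tie is PL/(AE) and that of the spring is P/k; compatibility requires their sum to equal δ_free.
P [ L/(AE) + 1/k ] = δ_free → P [ 260/(2000×35×10³) + 1/(34×10³) ] = 0.1595.
P = 0.1595 / 3.313×10⁻⁵ = 4816 N.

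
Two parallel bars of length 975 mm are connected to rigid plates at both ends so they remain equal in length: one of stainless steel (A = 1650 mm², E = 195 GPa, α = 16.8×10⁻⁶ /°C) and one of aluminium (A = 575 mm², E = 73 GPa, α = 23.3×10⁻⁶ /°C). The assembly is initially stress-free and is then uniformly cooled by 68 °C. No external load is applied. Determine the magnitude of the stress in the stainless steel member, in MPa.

The aluminium has the larger α, so on cooling it would change length more than the stainless steel if both were free. The rigid plates force a common final length, so the aluminium is put into tension and the stainless steel into compression, with equal and opposite forces P (no external load).
Equating the net (thermal + elastic) strains gives |α₁ − α₂|·ΔT = P·[1/(A₁E₁) + 1/(A₂E₂)].
|α₁ − α₂|·ΔT = 6.5×10⁻⁶ × 68 = 0.000442.
1/(A₁E₁) + 1/(A₂E₂) = 1/(1650×195×10³) + 1/(575×73×10³) = 2.693×10⁻⁸ N⁻¹.
So P = 0.000442 / 2.693×10⁻⁸ = 16.41 kN.
σ_{stainless steel} = P/A₁ = 16410/1650 = 9.947 MPa, compressive.

σ ≈ 9.95 MPa (compressive)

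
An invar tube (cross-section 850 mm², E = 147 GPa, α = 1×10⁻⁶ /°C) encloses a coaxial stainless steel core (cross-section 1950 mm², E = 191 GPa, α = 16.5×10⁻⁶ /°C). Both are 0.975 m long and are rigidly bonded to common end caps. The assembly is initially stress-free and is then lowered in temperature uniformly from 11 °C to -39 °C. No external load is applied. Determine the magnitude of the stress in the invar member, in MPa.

Both members must finish at the same length. With the larger α, the stainless steel tends to over-contract; the plates restrain it, putting the stainless steel in tension and the invar in compression. With no external load the two internal forces are equal and opposite, magnitude P.
Setting the final lengths equal and cancelling L: (α₁ − α₂)ΔT = P/(A₁E₁) + P/(A₂E₂).
|α₁ − α₂|·ΔT = 15.5×10⁻⁶ × 50 = 0.000775.
1/(A₁E₁) + 1/(A₂E₂) = 1/(850×147×10³) + 1/(1950×191×10³) = 1.069×10⁻⁸ N⁻¹.
P = 0.000775 / 1.069×10⁻⁸ = 72510 N = 72.51 kN.
σ_{invar} = P/A₁ = 72510/850 = 85.31 MPa, compressive.

σ ≈ 85.3 MPa (compressive)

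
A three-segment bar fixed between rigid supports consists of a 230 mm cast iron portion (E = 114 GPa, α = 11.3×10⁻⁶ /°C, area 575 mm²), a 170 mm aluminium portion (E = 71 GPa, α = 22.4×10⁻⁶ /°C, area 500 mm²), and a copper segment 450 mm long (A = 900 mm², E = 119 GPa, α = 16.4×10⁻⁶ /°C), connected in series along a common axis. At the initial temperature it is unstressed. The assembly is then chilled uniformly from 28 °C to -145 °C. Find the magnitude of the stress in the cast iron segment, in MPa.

σ ≈ 332 MPa (tensile)

With the walls removed the bar would change length by δ_free = Σ αᵢΔT Lᵢ = 11.3×10⁻⁶×173×230 + 22.4×10⁻⁶×173×170 + 16.4×10⁻⁶×173×450 = 2.385 mm.
Since the ends are fixed, an axial force P builds up, equal in every segment, with P · Σ Lᵢ/(AᵢEᵢ) = δ_free.
Σ Lᵢ/(AᵢEᵢ) = 230/(575×114×10³) + 170/(500×71×10³) + 450/(900×119×10³) = 1.25×10⁻⁵ mm/N.
P = 2.385 / 1.25×10⁻⁵ = 190800 N = 190.8 kN, tensile.
σ_{cast iron} = P / A = 190800 / 575 = 331.9 MPa.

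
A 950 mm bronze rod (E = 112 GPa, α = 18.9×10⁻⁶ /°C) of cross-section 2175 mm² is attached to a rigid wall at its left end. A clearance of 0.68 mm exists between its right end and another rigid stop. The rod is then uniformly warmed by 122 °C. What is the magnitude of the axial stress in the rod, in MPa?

If the wall were absent the rod would grow by αΔT L = 18.9×10⁻⁶ × 122 × 950 = 2.191 mm.
The gap closes (δ_free > 0.68 mm) and the wall then resists a further 2.191 − 0.68 = 1.511 mm of expansion.
So σ = E(δ_free − g)/L = 112×10³ × 1.511/950 = 178.1 MPa.

σ ≈ 178 MPa (compressive)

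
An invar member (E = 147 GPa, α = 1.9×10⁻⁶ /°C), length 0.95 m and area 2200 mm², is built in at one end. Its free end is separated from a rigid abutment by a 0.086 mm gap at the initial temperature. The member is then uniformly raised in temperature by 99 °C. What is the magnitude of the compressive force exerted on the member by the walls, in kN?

If the wall were absent the member would grow by αΔT L = 1.9×10⁻⁶ × 99 × 950 = 0.1787 mm.
After closing the 0.086 mm clearance, 0.1787 − 0.086 = 0.09269 mm of expansion remains to be suppressed by the wall.
Compatibility: PL/(AE) = 0.09269 mm, so σ = P/A = E × (0.09269/950) = 14.34 MPa.
Force on the wall = σA = 14.34 × 2200 mm² = 31.56 kN.

P ≈ 31.6 kN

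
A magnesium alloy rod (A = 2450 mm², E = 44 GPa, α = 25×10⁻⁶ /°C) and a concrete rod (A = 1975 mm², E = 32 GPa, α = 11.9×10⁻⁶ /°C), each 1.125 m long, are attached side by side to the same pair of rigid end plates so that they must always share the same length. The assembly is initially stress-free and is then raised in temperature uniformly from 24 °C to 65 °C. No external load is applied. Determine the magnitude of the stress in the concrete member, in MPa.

The magnesium alloy has the larger α, so on heating it would change length more than the concrete if both were free. The rigid plates force a common final length, so the magnesium alloy is put into compression and the concrete into tension, with equal and opposite forces P (no external load).
Setting the final lengths equal and cancelling L: (α₁ − α₂)ΔT = P/(A₁E₁) + P/(A₂E₂).
|α₁ − α₂|·ΔT = 13.1×10⁻⁶ × 41 = 0.0005371.
1/(A₁E₁) + 1/(A₂E₂) = 1/(2450×44×10³) + 1/(1975×32×10³) = 2.51×10⁻⁸ N⁻¹.
P = 0.0005371 / 2.51×10⁻⁸ = 21400 N = 21.4 kN.
σ_{concrete} = P/A₂ = 21400/1975 = 10.83 MPa, tensile.

σ ≈ 10.8 MPa (tensile)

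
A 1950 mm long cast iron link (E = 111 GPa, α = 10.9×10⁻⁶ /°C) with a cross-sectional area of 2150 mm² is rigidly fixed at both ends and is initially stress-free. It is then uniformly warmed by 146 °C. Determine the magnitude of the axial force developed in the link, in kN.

P ≈ 380 kN (compressive)

With zero net strain, σ = E·αΔT = 111 GPa × 10.9×10⁻⁶ × 146 = 176.6 MPa.
P = AEαΔT = 2150 × 111×10³ × 10.9×10⁻⁶ × 146 = 379.8 kN (compressive).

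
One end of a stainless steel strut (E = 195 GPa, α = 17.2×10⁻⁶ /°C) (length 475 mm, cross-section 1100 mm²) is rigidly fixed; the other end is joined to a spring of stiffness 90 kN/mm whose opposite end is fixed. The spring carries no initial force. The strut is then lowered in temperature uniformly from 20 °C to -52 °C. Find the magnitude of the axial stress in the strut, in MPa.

σ ≈ 40.1 MPa (tensile)

If the spring were absent the strut would shorten by αΔT L = 17.2×10⁻⁶ × 72 × 475 = 0.5882 mm.
With a force P in the spring, the elastic change of the strut is PL/(AE) and that of the spring is P/k; compatibility requires their sum to equal δ_free.
So P = δ_free / [L/(AE) + 1/k] = 0.5882 / [ 475/(1100×195×10³) + 1/(90×10³) ].
P = 0.5882 / 1.333×10⁻⁵ = 44140 N.
σ = P/A = 44140/1100 = 40.13 MPa.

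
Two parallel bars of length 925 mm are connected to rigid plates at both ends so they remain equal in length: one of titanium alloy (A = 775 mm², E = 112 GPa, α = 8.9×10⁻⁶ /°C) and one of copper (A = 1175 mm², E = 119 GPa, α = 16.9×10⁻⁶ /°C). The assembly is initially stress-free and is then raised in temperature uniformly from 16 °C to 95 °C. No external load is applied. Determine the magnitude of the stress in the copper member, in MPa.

The copper has the larger α, so on heating it would change length more than the titanium alloy if both were free. The rigid plates force a common final length, so the copper is put into compression and the titanium alloy into tension, with equal and opposite forces P (no external load).
Setting the final lengths equal and cancelling L: (α₁ − α₂)ΔT = P/(A₁E₁) + P/(A₂E₂).
|α₁ − α₂|·ΔT = 8×10⁻⁶ × 79 = 0.000632.
1/(A₁E₁) + 1/(A₂E₂) = 1/(775×112×10³) + 1/(1175×119×10³) = 1.867×10⁻⁸ N⁻¹.
So P = 0.000632 / 1.867×10⁻⁸ = 33.85 kN.
σ_{copper} = P/A₂ = 33850/1175 = 28.81 MPa, compressive.

σ ≈ 28.8 MPa (compressive)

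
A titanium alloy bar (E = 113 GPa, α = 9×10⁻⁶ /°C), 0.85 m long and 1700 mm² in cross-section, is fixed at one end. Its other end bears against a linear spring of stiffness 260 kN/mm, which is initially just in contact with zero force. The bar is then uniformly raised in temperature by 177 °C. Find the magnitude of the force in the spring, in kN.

P ≈ 164 kN

Free thermal expansion: δ_free = αΔT L = 9×10⁻⁶ × 177 × 850 = 1.354 mm.
Let P be the compressive force at the spring. The bar shortens elastically by PL/(AE) and the spring compresses by P/k; together these equal δ_free.
So P = δ_free / [L/(AE) + 1/k] = 1.354 / [ 850/(1700×113×10³) + 1/(260×10³) ].
P = 1.354 / 8.271×10⁻⁶ = 163700 N.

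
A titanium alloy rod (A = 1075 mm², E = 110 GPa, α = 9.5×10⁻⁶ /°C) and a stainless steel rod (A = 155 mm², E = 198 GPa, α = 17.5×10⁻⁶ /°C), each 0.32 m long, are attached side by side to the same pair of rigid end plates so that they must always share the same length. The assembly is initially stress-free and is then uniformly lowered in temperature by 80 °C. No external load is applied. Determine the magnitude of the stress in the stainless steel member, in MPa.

The stainless steel has the larger α, so on cooling it would change length more than the titanium alloy if both were free. The rigid plates force a common final length, so the stainless steel is put into tension and the titanium alloy into compression, with equal and opposite forces P (no external load).
Setting the final lengths equal and cancelling L: (α₁ − α₂)ΔT = P/(A₁E₁) + P/(A₂E₂).
|α₁ − α₂|·ΔT = 8×10⁻⁶ × 80 = 0.00064.
1/(A₁E₁) + 1/(A₂E₂) = 1/(1075×110×10³) + 1/(155×198×10³) = 4.104×10⁻⁸ N⁻¹.
So P = 0.00064 / 4.104×10⁻⁸ = 15.59 kN.
σ_{stainless steel} = P/A₂ = 15590/155 = 100.6 MPa, tensile.

σ ≈ 101 MPa (tensile)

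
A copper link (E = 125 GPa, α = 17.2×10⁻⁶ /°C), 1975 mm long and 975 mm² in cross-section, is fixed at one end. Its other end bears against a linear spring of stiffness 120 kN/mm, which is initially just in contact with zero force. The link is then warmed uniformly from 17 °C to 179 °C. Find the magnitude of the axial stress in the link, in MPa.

σ ≈ 230 MPa (compressive)

Free thermal expansion: δ_free = αΔT L = 17.2×10⁻⁶ × 162 × 1975 = 5.503 mm.
Let P be the compressive force at the spring. The link shortens elastically by PL/(AE) and the spring compresses by P/k; together these equal δ_free.
P [ L/(AE) + 1/k ] = δ_free → P [ 1975/(975×125×10³) + 1/(120×10³) ] = 5.503.
P = 5.503 / 2.454×10⁻⁵ = 224300 N.
σ = P/A = 224300/975 = 230 MPa.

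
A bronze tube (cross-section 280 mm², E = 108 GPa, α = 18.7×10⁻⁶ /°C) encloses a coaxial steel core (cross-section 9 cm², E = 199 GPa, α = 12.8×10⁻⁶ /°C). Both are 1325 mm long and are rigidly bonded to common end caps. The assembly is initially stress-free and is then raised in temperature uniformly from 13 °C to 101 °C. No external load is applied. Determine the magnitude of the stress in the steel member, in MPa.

Equilibrium of a rigid end plate with no external load gives equal and opposite internal forces ±P in the two members. Since α_{bronze} > α_{steel}, heating drives the bronze into compression and the steel into tension.
Setting the final lengths equal and cancelling L: (α₁ − α₂)ΔT = P/(A₁E₁) + P/(A₂E₂).
|α₁ − α₂|·ΔT = 5.9×10⁻⁶ × 88 = 0.0005192.
1/(A₁E₁) + 1/(A₂E₂) = 1/(280×108×10³) + 1/(900×199×10³) = 3.865×10⁻⁸ N⁻¹.
So P = 0.0005192 / 3.865×10⁻⁸ = 13.43 kN.
σ_{steel} = P/A₂ = 13430/900 = 14.93 MPa, tensile.

σ ≈ 14.9 MPa (tensile)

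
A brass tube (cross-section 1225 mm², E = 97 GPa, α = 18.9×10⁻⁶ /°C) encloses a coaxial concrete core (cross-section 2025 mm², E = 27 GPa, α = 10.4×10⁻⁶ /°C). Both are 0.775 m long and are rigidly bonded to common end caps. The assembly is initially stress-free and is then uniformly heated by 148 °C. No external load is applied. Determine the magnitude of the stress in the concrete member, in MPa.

Both members must finish at the same length. With the larger α, the brass tends to over-expand; the plates restrain it, putting the brass in compression and the concrete in tension. With no external load the two internal forces are equal and opposite, magnitude P.
Equating the net (thermal + elastic) strains gives |α₁ − α₂|·ΔT = P·[1/(A₁E₁) + 1/(A₂E₂)].
|α₁ − α₂|·ΔT = 8.5×10⁻⁶ × 148 = 0.001258.
1/(A₁E₁) + 1/(A₂E₂) = 1/(1225×97×10³) + 1/(2025×27×10³) = 2.671×10⁻⁸ N⁻¹.
P = 0.001258 / 2.671×10⁻⁸ = 47110 N = 47.11 kN.
σ_{concrete} = P/A₂ = 47110/2025 = 23.26 MPa, tensile.

σ ≈ 23.3 MPa (tensile)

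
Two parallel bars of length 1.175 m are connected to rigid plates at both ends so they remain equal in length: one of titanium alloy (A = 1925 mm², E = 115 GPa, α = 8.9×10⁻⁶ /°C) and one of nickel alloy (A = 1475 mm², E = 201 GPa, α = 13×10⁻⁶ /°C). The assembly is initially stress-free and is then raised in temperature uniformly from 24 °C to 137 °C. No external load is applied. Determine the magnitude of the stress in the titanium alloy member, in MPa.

Both members must finish at the same length. With the larger α, the nickel alloy tends to over-expand; the plates restrain it, putting the nickel alloy in compression and the titanium alloy in tension. With no external load the two internal forces are equal and opposite, magnitude P.
Equating the net (thermal + elastic) strains gives |α₁ − α₂|·ΔT = P·[1/(A₁E₁) + 1/(A₂E₂)].
|α₁ − α₂|·ΔT = 4.1×10⁻⁶ × 113 = 0.0004633.
1/(A₁E₁) + 1/(A₂E₂) = 1/(1925×115×10³) + 1/(1475×201×10³) = 7.89×10⁻⁹ N⁻¹.
So P = 0.0004633 / 7.89×10⁻⁹ = 58.72 kN.
σ_{titanium alloy} = P/A₁ = 58720/1925 = 30.5 MPa, tensile.

σ ≈ 30.5 MPa (tensile)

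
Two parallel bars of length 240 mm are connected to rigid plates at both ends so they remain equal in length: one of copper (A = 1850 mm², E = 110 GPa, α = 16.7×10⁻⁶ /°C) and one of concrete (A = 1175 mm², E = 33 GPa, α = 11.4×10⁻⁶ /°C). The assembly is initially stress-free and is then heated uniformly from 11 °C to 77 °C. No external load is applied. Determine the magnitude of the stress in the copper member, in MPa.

Equilibrium of a rigid end plate with no external load gives equal and opposite internal forces ±P in the two members. Since α_{copper} > α_{concrete}, heating drives the copper into compression and the concrete into tension.
Compatibility of the two members (thermal + elastic change equal): (α₁ − α₂)ΔT = P·[1/(A₁E₁) + 1/(A₂E₂)].
|α₁ − α₂|·ΔT = 5.3×10⁻⁶ × 66 = 0.0003498.
1/(A₁E₁) + 1/(A₂E₂) = 1/(1850×110×10³) + 1/(1175×33×10³) = 3.07×10⁻⁸ N⁻¹.
P = 0.0003498 / 3.07×10⁻⁸ = 11390 N = 11.39 kN.
σ_{copper} = P/A₁ = 11390/1850 = 6.158 MPa, compressive.

σ ≈ 6.16 MPa (compressive)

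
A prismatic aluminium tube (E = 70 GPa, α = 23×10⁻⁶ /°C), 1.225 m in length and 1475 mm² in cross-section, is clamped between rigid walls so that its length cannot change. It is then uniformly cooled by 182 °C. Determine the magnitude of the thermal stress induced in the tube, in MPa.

σ ≈ 293 MPa (tensile)

Because both ends are immovable the net strain is zero, and the suppressed thermal strain is αΔT = 23×10⁻⁶ × 182 = 4186×10⁻⁶.
σ = EαΔT = 70×10³ × 23×10⁻⁶ × 182 = 293 MPa (tensile; the tube is trying to contract).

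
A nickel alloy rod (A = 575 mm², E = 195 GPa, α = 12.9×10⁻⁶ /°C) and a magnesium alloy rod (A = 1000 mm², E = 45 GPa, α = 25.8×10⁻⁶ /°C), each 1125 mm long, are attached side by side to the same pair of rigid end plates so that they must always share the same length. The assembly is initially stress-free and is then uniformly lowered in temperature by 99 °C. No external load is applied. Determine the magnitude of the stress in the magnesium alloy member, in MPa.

The magnesium alloy has the larger α, so on cooling it would change length more than the nickel alloy if both were free. The rigid plates force a common final length, so the magnesium alloy is put into tension and the nickel alloy into compression, with equal and opposite forces P (no external load).
Compatibility of the two members (thermal + elastic change equal): (α₁ − α₂)ΔT = P·[1/(A₁E₁) + 1/(A₂E₂)].
|α₁ − α₂|·ΔT = 12.9×10⁻⁶ × 99 = 0.001277.
1/(A₁E₁) + 1/(A₂E₂) = 1/(575×195×10³) + 1/(1000×45×10³) = 3.114×10⁻⁸ N⁻¹.
So P = 0.001277 / 3.114×10⁻⁸ = 41.01 kN.
σ_{magnesium alloy} = P/A₂ = 41010/1000 = 41.01 MPa, tensile.

σ ≈ 41 MPa (tensile)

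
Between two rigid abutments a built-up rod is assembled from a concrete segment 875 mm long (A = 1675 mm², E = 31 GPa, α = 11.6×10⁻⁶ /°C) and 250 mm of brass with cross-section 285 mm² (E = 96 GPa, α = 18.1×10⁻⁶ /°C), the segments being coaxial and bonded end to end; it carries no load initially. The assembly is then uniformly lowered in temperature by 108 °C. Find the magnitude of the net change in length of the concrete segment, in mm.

If the supports were absent, the total length change would be Σ αᵢΔT Lᵢ = 11.6×10⁻⁶×108×875 + 18.1×10⁻⁶×108×250 = 1.585 mm.
The rigid supports impose zero overall length change; the single axial force P common to all segments must satisfy P Σ Lᵢ/(AᵢEᵢ) = δ_free.
Σ Lᵢ/(AᵢEᵢ) = 875/(1675×31×10³) + 250/(285×96×10³) = 2.599×10⁻⁵ mm/N.
P = 1.585 / 2.599×10⁻⁵ = 60980 N = 60.98 kN, tensile.
For the concrete segment, free thermal change = 11.6×10⁻⁶×108×875 = 1.096 mm and elastic change from P = 60980×875/(1675×31×10³) = 1.028 mm; these oppose, so the net change is 0.0685 mm (segment shortens).

|ΔL| ≈ 0.0685 mm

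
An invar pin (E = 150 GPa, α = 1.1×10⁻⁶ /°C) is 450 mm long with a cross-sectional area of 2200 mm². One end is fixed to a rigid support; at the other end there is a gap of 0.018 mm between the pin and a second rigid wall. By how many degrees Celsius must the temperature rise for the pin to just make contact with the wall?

ΔT ≈ 36.4 °C

Contact occurs when the free expansion equals the gap: αΔT L = 0.018 mm.
So ΔT = g/(αL) = 0.018/(1.1×10⁻⁶ × 450) = 36.36 °C.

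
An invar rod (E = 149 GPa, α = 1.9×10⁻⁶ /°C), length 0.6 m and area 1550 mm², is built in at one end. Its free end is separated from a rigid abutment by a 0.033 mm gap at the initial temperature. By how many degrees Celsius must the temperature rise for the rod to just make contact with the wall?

The gap closes when αΔT L = 0.033 mm, since the rod is still unstressed at that instant.
ΔT = 0.033 / (1.9×10⁻⁶ × 600) = 28.95 °C.

ΔT ≈ 28.9 °C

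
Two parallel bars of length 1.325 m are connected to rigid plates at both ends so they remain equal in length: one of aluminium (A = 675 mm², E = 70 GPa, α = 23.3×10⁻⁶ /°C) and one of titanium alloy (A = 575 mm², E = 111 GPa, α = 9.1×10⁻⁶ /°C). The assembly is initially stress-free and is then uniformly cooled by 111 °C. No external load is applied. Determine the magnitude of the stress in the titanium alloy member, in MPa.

Equilibrium of a rigid end plate with no external load gives equal and opposite internal forces ±P in the two members. Since α_{aluminium} > α_{titanium alloy}, cooling drives the aluminium into tension and the titanium alloy into compression.
Setting the final lengths equal and cancelling L: (α₁ − α₂)ΔT = P/(A₁E₁) + P/(A₂E₂).
|α₁ − α₂|·ΔT = 14.2×10⁻⁶ × 111 = 0.001576.
1/(A₁E₁) + 1/(A₂E₂) = 1/(675×70×10³) + 1/(575×111×10³) = 3.683×10⁻⁸ N⁻¹.
So P = 0.001576 / 3.683×10⁻⁸ = 42.79 kN.
σ_{titanium alloy} = P/A₂ = 42790/575 = 74.43 MPa, compressive.

σ ≈ 74.4 MPa (compressive)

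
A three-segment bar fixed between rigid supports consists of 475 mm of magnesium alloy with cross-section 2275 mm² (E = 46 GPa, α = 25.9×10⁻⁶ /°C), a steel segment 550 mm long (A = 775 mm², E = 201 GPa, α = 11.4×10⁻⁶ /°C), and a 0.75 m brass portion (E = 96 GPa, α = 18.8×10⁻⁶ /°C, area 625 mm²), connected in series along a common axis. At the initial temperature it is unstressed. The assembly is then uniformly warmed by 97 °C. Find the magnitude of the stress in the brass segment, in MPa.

σ ≈ 247 MPa (compressive)

Free thermal expansion of the whole bar: Σ αᵢΔT Lᵢ = 25.9×10⁻⁶×97×475 + 11.4×10⁻⁶×97×550 + 18.8×10⁻⁶×97×750 = 3.169 mm.
The walls prevent any net length change, so an axial force P (same in every segment) develops. Compatibility: P · Σ Lᵢ/(AᵢEᵢ) = δ_free.
The series flexibility is Σ Lᵢ/(AᵢEᵢ) = 475/(2275×46×10³) + 550/(775×201×10³) + 750/(625×96×10³) = 2.057×10⁻⁵ mm/N.
Hence P = δ_free / Σ(L/AE) = 3.169/2.057×10⁻⁵ = 154.1 kN (compressive).
σ_{brass} = P / A = 154100 / 625 = 246.5 MPa.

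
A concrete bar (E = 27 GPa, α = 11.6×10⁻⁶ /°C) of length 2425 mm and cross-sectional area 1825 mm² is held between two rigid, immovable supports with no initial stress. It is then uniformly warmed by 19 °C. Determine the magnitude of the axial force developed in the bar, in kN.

The ends cannot move, so σ = EαΔT = 27×10³ × 11.6×10⁻⁶ × 19 = 5.951 MPa.
Axial force P = σA = 5.951 × 1825 = 10860 N = 10.86 kN, compressive.

P ≈ 10.9 kN (compressive)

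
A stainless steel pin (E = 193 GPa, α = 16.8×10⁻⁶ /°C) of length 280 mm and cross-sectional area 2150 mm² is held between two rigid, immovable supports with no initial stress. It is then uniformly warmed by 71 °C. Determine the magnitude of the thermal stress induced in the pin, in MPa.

Because both ends are immovable the net strain is zero, and the suppressed thermal strain is αΔT = 16.8×10⁻⁶ × 71 = 1192.8×10⁻⁶.
σ = EαΔT = 193×10³ × 16.8×10⁻⁶ × 71 = 230.2 MPa (compressive; the pin is trying to expand).

σ ≈ 230 MPa (compressive)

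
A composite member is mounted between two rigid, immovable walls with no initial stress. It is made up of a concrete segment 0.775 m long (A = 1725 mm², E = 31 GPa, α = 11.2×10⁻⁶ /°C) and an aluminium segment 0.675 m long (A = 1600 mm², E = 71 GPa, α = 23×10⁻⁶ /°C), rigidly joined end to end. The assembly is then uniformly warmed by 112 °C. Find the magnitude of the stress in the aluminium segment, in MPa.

With the walls removed the bar would change length by δ_free = Σ αᵢΔT Lᵢ = 11.2×10⁻⁶×112×775 + 23×10⁻⁶×112×675 = 2.711 mm.
Since the ends are fixed, an axial force P builds up, equal in every segment, with P · Σ Lᵢ/(AᵢEᵢ) = δ_free.
Σ Lᵢ/(AᵢEᵢ) = 775/(1725×31×10³) + 675/(1600×71×10³) = 2.043×10⁻⁵ mm/N.
P = 2.711 / 2.043×10⁻⁵ = 132700 N = 132.7 kN, compressive.
σ_{aluminium} = P / A = 132700 / 1600 = 82.92 MPa.

σ ≈ 82.9 MPa (compressive)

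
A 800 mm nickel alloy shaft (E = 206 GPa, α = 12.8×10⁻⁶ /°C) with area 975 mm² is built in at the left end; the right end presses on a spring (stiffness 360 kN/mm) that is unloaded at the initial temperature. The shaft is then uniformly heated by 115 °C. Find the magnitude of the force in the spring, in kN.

If the spring were absent the shaft would lengthen by αΔT L = 12.8×10⁻⁶ × 115 × 800 = 1.178 mm.
With a force P in the spring, the elastic change of the shaft is PL/(AE) and that of the spring is P/k; compatibility requires their sum to equal δ_free.
So P = δ_free / [L/(AE) + 1/k] = 1.178 / [ 800/(975×206×10³) + 1/(360×10³) ].
P = 1.178 / 6.761×10⁻⁶ = 174200 N.

P ≈ 174 kN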